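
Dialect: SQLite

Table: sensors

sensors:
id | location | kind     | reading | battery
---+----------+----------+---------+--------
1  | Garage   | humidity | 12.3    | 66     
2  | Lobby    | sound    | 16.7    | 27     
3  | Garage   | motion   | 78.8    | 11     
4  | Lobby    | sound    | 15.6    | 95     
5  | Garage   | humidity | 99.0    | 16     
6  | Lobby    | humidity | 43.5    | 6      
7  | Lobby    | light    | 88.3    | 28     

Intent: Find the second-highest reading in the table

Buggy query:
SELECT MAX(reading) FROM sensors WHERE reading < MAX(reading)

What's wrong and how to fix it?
Bug: MAX(reading) on the right of the comparison is an aggregate-in-WHERE error

Fix: Compute the overall MAX in a subquery, then take MAX of rows below it

Corrected query:
SELECT MAX(reading) FROM sensors WHERE reading < (SELECT MAX(reading) FROM sensors)

Result:
MAX(reading)
------------
88.3        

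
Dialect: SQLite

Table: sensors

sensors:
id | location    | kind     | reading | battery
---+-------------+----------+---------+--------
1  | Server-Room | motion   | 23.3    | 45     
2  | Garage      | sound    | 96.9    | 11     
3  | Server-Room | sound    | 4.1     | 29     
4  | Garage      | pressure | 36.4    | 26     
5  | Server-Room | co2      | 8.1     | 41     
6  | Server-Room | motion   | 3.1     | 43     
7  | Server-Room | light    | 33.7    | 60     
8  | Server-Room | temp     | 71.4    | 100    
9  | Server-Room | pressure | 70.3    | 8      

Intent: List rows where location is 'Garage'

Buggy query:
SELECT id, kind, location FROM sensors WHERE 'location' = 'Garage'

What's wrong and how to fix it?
Bug: 'location' in single quotes is a string literal, not the column; the comparison is literal-vs-literal and never true

Fix: Reference the column as location without single quotes

Corrected query:
SELECT id, kind, location FROM sensors WHERE location = 'Garage'

Result:
id | kind     | location
---+----------+---------
2  | sound    | Garage  
4  | pressure | Garage  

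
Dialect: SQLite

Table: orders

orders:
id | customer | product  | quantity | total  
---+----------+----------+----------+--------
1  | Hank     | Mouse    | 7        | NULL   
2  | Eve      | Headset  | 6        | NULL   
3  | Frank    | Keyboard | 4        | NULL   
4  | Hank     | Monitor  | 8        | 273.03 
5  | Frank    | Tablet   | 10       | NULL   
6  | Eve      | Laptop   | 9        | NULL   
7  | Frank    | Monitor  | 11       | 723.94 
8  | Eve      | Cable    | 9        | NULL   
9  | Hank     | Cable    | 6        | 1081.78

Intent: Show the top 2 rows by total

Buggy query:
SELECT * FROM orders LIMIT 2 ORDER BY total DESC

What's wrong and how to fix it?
Bug: ORDER BY cannot follow LIMIT; LIMIT is the final clause

Fix: Sort with ORDER BY, then apply LIMIT

Corrected query:
SELECT * FROM orders ORDER BY total DESC LIMIT 2

Result:
id | customer | product | quantity | total  
---+----------+---------+----------+--------
9  | Hank     | Cable   | 6        | 1081.78
7  | Frank    | Monitor | 11       | 723.94 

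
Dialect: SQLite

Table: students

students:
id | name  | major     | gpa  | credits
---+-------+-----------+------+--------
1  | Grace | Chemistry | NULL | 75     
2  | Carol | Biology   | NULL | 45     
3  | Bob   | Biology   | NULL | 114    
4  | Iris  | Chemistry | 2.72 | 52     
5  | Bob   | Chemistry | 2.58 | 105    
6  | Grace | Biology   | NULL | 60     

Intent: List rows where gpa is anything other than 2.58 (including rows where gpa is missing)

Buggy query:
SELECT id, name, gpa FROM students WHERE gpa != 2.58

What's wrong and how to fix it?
Bug: Inequality against NULL is unknown, not true; rows with NULL are dropped

Fix: Handle NULL separately with IS NULL alongside the inequality

Corrected query:
SELECT id, name, gpa FROM students WHERE gpa != 2.58 OR gpa IS NULL

Result:
id | name  | gpa 
---+-------+-----
1  | Grace | NULL
2  | Carol | NULL
3  | Bob   | NULL
4  | Iris  | 2.72
6  | Grace | NULL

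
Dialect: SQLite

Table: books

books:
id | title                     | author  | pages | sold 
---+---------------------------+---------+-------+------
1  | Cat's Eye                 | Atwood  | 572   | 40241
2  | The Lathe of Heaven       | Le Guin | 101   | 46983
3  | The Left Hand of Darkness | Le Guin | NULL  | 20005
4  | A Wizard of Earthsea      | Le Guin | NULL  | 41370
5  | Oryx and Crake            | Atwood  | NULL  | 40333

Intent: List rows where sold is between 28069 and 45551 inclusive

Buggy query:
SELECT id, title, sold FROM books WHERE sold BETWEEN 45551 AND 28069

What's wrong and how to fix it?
Bug: BETWEEN expects the lower bound first; with 45551 AND 28069 the range is empty

Fix: Swap the bounds so the smaller value comes first

Corrected query:
SELECT id, title, sold FROM books WHERE sold BETWEEN 28069 AND 45551

Result:
id | title                | sold 
---+----------------------+------
1  | Cat's Eye            | 40241
4  | A Wizard of Earthsea | 41370
5  | Oryx and Crake       | 40333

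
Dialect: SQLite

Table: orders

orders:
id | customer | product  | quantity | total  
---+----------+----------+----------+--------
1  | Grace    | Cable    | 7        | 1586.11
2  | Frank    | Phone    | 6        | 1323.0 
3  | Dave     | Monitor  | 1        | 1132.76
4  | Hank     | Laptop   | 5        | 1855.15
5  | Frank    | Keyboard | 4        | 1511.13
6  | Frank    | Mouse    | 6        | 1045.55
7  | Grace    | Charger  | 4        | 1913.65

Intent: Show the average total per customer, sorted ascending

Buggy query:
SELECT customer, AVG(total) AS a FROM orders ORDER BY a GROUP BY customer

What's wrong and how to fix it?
Bug: GROUP BY must precede ORDER BY

Fix: Reorder: SELECT … FROM … GROUP BY … ORDER BY …

Corrected query:
SELECT customer, AVG(total) AS a FROM orders GROUP BY customer ORDER BY a

Result:
customer | a          
---------+------------
Dave     | 1132.76    
Frank    | 1293.226667
Grace    | 1749.88    
Hank     | 1855.15    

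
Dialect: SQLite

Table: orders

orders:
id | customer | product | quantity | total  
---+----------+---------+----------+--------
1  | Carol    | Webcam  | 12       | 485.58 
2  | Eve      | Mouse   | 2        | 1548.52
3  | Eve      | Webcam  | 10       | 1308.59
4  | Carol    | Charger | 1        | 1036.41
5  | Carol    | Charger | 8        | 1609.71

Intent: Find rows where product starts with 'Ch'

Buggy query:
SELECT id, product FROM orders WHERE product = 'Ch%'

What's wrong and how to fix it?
Bug: Wildcards only work with LIKE; '=' treats '%' as a literal character

Fix: Replace '=' with LIKE so 'Ch%' is treated as a pattern

Corrected query:
SELECT id, product FROM orders WHERE product LIKE 'Ch%'

Result:
id | product
---+--------
4  | Charger
5  | Charger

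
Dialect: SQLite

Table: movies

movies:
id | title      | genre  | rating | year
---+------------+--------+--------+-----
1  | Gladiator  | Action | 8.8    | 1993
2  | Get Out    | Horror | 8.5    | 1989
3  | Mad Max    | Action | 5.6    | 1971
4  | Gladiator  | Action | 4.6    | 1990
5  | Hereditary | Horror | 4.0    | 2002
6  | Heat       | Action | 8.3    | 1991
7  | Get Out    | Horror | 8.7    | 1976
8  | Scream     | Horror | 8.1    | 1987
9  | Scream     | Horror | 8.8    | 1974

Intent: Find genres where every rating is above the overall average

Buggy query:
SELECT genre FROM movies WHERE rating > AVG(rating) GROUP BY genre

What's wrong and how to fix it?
Bug: WHERE evaluates per row before aggregation, so AVG() is unavailable

Fix: Compute the overall average in a scalar subquery and compare each group's MIN against it in HAVING

Corrected query:
SELECT genre FROM movies GROUP BY genre HAVING MIN(rating) > (SELECT AVG(rating) FROM movies)

Result:
(no rows)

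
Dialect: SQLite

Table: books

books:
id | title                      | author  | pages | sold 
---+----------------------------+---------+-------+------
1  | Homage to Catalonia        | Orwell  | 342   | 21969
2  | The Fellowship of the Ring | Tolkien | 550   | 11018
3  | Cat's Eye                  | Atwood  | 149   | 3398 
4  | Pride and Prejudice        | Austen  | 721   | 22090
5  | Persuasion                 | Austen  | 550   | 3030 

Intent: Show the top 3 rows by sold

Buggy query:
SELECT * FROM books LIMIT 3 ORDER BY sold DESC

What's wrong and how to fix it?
Bug: ORDER BY cannot follow LIMIT; LIMIT is the final clause

Fix: Swap the clauses: ORDER BY first, then LIMIT

Corrected query:
SELECT * FROM books ORDER BY sold DESC LIMIT 3

Result:
id | title                      | author  | pages | sold 
---+----------------------------+---------+-------+------
4  | Pride and Prejudice        | Austen  | 721   | 22090
1  | Homage to Catalonia        | Orwell  | 342   | 21969
2  | The Fellowship of the Ring | Tolkien | 550   | 11018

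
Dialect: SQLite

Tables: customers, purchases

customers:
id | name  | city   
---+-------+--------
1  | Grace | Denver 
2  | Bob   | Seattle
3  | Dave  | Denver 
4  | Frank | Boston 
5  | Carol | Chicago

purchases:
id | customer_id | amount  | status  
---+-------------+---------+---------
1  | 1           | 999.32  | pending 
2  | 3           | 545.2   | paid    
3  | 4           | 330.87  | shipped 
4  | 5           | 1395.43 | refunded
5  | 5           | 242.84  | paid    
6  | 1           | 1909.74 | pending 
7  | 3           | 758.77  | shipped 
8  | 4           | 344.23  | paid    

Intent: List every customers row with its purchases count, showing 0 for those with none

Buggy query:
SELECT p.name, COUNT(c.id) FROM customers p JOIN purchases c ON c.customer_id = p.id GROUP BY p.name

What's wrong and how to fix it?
Bug: INNER JOIN drops customers rows that have no matching purchases rows

Fix: Switch to LEFT JOIN to retain unmatched parent rows

Corrected query:
SELECT p.name, COUNT(c.id) FROM customers p LEFT JOIN purchases c ON c.customer_id = p.id GROUP BY p.name

Result:
name  | COUNT(c.id)
------+------------
Bob   | 0          
Carol | 2          
Dave  | 2          
Frank | 2          
Grace | 2          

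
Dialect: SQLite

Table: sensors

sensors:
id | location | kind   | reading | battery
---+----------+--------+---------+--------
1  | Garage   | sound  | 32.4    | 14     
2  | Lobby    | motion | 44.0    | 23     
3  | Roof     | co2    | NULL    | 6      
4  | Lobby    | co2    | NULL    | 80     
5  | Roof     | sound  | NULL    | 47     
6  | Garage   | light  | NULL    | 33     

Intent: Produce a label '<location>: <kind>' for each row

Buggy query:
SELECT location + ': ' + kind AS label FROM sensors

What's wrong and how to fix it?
Bug: SQLite uses || for string concatenation; + coerces text to numbers (yielding 0)

Fix: Replace + with || to concatenate text

Corrected query:
SELECT location || ': ' || kind AS label FROM sensors

Result:
label        
-------------
Garage: sound
Lobby: motion
Roof: co2    
Lobby: co2   
Roof: sound  
Garage: light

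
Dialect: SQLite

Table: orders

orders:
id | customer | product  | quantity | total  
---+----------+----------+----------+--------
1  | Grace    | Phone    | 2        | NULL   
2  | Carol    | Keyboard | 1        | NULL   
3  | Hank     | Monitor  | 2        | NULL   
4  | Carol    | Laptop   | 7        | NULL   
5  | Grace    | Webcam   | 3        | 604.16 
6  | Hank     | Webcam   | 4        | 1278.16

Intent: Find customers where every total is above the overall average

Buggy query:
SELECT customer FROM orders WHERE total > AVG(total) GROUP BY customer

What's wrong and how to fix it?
Bug: AVG() is an aggregate; it can't sit directly in WHERE

Fix: Use a subquery for AVG and a HAVING MIN(...) filter so the condition holds for every row in the group

Corrected query:
SELECT customer FROM orders GROUP BY customer HAVING MIN(total) > (SELECT AVG(total) FROM orders)

Result:
customer
--------
Hank    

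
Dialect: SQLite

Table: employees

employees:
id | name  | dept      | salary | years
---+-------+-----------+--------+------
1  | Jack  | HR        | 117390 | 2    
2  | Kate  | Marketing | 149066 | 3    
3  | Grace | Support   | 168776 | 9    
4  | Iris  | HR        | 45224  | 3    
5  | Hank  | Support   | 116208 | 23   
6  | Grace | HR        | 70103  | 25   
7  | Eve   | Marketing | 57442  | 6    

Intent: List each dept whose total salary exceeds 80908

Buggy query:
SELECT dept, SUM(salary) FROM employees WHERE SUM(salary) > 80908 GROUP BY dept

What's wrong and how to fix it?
Bug: SUM(salary) is an aggregate, but WHERE filters rows before aggregation

Fix: Use HAVING (which filters groups after aggregation) instead of WHERE

Corrected query:
SELECT dept, SUM(salary) FROM employees GROUP BY dept HAVING SUM(salary) > 80908

Result:
dept      | SUM(salary)
----------+------------
HR        | 232717     
Marketing | 206508     
Support   | 284984     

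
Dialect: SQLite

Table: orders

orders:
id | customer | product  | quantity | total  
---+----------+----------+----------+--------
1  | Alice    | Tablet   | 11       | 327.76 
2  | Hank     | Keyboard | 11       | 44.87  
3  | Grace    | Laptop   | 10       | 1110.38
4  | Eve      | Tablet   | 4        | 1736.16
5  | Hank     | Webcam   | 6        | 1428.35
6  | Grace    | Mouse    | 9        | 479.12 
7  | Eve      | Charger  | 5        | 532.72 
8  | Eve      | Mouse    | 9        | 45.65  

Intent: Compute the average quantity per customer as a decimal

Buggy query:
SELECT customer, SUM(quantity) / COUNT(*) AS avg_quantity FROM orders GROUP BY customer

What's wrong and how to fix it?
Bug: Both operands are integers, so '/' performs integer division and truncates

Fix: Cast one side to REAL so the division keeps the fractional part

Corrected query:
SELECT customer, SUM(quantity) * 1.0 / COUNT(*) AS avg_quantity FROM orders GROUP BY customer

Result:
customer | avg_quantity
---------+-------------
Alice    | 11          
Eve      | 6           
Grace    | 9.5         
Hank     | 8.5         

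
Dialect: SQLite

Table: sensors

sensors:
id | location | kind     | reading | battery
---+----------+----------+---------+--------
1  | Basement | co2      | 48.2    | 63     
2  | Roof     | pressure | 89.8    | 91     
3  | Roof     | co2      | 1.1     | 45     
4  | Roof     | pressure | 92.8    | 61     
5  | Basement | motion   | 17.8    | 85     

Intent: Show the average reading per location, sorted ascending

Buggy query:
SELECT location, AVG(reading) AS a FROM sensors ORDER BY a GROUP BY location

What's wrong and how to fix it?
Bug: ORDER BY appears before GROUP BY; SQL clause order requires GROUP BY first

Fix: Reorder: SELECT … FROM … GROUP BY … ORDER BY …

Corrected query:
SELECT location, AVG(reading) AS a FROM sensors GROUP BY location ORDER BY a

Result:
location | a        
---------+----------
Basement | 33       
Roof     | 61.233333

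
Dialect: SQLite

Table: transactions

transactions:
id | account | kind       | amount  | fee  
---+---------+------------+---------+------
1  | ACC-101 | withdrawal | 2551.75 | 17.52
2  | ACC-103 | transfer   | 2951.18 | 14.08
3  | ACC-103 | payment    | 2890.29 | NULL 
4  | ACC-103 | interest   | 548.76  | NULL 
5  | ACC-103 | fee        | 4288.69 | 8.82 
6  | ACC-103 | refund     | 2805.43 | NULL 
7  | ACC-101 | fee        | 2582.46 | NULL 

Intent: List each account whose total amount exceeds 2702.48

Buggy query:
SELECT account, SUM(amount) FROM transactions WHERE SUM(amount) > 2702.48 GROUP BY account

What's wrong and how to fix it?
Bug: WHERE runs before GROUP BY, so aggregates aren't available there

Fix: Move the aggregate condition to a HAVING clause

Corrected query:
SELECT account, SUM(amount) FROM transactions GROUP BY account HAVING SUM(amount) > 2702.48

Result:
account | SUM(amount)
--------+------------
ACC-101 | 5134.21    
ACC-103 | 13484.35   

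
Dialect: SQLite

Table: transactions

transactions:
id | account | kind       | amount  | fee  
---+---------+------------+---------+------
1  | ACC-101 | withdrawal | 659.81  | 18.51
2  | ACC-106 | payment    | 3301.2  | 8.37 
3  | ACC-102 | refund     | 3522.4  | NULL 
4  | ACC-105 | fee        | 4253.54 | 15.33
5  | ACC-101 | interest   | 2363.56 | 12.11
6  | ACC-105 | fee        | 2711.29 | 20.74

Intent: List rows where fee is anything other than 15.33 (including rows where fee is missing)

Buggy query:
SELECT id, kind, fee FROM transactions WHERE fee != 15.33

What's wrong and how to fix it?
Bug: 'fee != 15.33' is unknown when fee is NULL, so NULL rows are silently excluded

Fix: Handle NULL separately with IS NULL alongside the inequality

Corrected query:
SELECT id, kind, fee FROM transactions WHERE fee != 15.33 OR fee IS NULL

Result:
id | kind       | fee  
---+------------+------
1  | withdrawal | 18.51
2  | payment    | 8.37 
3  | refund     | NULL 
5  | interest   | 12.11
6  | fee        | 20.74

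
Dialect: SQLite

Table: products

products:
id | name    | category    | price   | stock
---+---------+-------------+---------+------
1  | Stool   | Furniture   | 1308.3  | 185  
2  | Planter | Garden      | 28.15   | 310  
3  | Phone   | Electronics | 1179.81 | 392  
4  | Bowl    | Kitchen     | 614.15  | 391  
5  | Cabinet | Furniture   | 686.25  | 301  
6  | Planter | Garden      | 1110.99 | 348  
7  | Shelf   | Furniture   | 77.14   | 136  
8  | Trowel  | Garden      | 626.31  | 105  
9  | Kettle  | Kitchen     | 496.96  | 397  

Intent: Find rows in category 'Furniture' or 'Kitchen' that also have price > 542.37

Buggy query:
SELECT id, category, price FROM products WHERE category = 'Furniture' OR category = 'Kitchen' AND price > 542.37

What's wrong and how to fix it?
Bug: Without parentheses, AND is evaluated before OR, so the price filter only applies to the 'Kitchen' branch

Fix: Add parentheses around the OR so the AND applies to both alternatives

Corrected query:
SELECT id, category, price FROM products WHERE (category = 'Furniture' OR category = 'Kitchen') AND price > 542.37

Result:
id | category  | price 
---+-----------+-------
1  | Furniture | 1308.3
4  | Kitchen   | 614.15
5  | Furniture | 686.25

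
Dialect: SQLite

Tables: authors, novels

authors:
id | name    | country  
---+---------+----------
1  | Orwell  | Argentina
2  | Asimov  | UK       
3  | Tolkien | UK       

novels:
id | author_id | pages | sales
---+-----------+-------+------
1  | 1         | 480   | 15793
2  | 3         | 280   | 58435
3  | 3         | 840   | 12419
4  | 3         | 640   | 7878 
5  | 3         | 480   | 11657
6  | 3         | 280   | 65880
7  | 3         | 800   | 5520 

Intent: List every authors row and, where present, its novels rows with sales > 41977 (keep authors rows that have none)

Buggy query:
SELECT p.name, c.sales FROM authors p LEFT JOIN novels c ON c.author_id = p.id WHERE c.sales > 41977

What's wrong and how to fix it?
Bug: A WHERE condition on the right-hand table after LEFT JOIN drops unmatched parents

Fix: Put 'c.sales > 41977' in the JOIN's ON clause instead of WHERE

Corrected query:
SELECT p.name, c.sales FROM authors p LEFT JOIN novels c ON c.author_id = p.id AND c.sales > 41977

Result:
name    | sales
--------+------
Orwell  | NULL 
Asimov  | NULL 
Tolkien | 58435
Tolkien | 65880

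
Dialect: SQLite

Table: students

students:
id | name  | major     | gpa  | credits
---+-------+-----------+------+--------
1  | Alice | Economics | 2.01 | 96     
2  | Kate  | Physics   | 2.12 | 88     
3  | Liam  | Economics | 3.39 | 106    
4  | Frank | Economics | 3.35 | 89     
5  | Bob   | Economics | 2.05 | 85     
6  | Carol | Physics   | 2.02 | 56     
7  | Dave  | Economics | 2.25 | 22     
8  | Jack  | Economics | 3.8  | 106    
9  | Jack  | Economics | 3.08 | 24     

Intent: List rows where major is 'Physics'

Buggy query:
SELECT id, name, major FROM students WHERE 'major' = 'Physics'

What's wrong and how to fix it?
Bug: 'major' in single quotes is a string literal, not the column; the comparison is literal-vs-literal and never true

Fix: Remove the quotes around the column name (or use double quotes for an identifier)

Corrected query:
SELECT id, name, major FROM students WHERE major = 'Physics'

Result:
id | name  | major  
---+-------+--------
2  | Kate  | Physics
6  | Carol | Physics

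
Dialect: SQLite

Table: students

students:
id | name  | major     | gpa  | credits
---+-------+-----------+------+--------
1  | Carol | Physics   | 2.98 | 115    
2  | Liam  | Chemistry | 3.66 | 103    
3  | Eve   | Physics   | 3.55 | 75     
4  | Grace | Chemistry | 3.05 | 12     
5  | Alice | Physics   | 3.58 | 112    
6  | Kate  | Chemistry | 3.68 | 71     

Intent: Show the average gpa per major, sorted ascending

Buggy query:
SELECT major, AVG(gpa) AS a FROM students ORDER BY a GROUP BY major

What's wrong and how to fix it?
Bug: ORDER BY appears before GROUP BY; SQL clause order requires GROUP BY first

Fix: Reorder: SELECT … FROM … GROUP BY … ORDER BY …

Corrected query:
SELECT major, AVG(gpa) AS a FROM students GROUP BY major ORDER BY a

Result:
major     | a       
----------+---------
Physics   | 3.37    
Chemistry | 3.463333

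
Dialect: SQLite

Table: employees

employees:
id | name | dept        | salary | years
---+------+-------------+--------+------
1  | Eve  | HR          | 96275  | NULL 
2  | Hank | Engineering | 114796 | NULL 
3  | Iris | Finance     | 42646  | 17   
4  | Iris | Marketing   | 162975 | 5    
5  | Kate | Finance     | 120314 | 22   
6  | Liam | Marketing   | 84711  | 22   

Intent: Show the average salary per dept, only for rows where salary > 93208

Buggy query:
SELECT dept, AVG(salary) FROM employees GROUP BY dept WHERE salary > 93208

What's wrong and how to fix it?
Bug: Row-level WHERE must come before GROUP BY in the clause order

Fix: Place WHERE between FROM and GROUP BY

Corrected query:
SELECT dept, AVG(salary) FROM employees WHERE salary > 93208 GROUP BY dept

Result:
dept        | AVG(salary)
------------+------------
Engineering | 114796     
Finance     | 120314     
HR          | 96275      
Marketing   | 162975     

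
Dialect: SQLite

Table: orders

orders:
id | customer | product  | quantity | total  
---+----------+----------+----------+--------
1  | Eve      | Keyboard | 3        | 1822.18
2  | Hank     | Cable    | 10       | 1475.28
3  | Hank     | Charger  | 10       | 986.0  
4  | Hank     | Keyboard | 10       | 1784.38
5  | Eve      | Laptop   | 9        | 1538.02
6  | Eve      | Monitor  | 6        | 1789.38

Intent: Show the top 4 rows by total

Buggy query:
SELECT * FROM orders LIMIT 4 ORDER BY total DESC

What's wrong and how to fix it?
Bug: ORDER BY cannot follow LIMIT; LIMIT is the final clause

Fix: Swap the clauses: ORDER BY first, then LIMIT

Corrected query:
SELECT * FROM orders ORDER BY total DESC LIMIT 4

Result:
id | customer | product  | quantity | total  
---+----------+----------+----------+--------
1  | Eve      | Keyboard | 3        | 1822.18
6  | Eve      | Monitor  | 6        | 1789.38
4  | Hank     | Keyboard | 10       | 1784.38
5  | Eve      | Laptop   | 9        | 1538.02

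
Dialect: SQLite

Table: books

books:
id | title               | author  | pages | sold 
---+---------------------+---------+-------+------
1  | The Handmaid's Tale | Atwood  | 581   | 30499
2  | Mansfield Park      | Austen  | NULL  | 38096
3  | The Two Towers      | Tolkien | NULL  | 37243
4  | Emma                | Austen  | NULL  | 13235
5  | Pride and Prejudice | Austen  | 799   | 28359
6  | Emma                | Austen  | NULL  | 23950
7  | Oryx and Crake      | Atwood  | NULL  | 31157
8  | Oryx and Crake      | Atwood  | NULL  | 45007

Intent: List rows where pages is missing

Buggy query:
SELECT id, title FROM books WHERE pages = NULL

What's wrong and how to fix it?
Bug: '= NULL' is always unknown in SQL three-valued logic, so no rows match

Fix: Use IS NULL to test for NULL

Corrected query:
SELECT id, title FROM books WHERE pages IS NULL

Result:
id | title         
---+---------------
2  | Mansfield Park
3  | The Two Towers
4  | Emma          
6  | Emma          
7  | Oryx and Crake
8  | Oryx and Crake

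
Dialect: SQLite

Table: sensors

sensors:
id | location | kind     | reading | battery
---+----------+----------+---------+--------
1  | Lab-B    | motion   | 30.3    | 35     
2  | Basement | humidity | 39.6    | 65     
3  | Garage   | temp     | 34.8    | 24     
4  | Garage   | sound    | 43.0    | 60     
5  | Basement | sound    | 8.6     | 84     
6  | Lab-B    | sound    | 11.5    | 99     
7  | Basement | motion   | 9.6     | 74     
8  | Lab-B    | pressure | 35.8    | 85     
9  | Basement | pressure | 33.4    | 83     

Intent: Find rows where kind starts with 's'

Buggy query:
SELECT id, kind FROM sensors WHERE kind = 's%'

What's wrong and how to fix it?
Bug: '=' compares the literal string including the % character; pattern matching needs LIKE

Fix: Replace '=' with LIKE so 's%' is treated as a pattern

Corrected query:
SELECT id, kind FROM sensors WHERE kind LIKE 's%'

Result:
id | kind 
---+------
4  | sound
5  | sound
6  | sound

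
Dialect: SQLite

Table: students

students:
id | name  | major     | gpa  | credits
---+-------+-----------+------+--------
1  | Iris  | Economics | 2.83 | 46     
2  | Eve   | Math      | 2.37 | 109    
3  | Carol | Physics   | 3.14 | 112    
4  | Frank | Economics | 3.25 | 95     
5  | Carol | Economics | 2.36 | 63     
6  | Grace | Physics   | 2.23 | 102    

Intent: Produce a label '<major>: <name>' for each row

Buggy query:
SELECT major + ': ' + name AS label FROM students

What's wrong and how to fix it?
Bug: '+' is numeric addition; on text columns SQLite converts them to 0 instead of concatenating

Fix: Use the || operator for string concatenation

Corrected query:
SELECT major || ': ' || name AS label FROM students

Result:
label           
----------------
Economics: Iris 
Math: Eve       
Physics: Carol  
Economics: Frank
Economics: Carol
Physics: Grace  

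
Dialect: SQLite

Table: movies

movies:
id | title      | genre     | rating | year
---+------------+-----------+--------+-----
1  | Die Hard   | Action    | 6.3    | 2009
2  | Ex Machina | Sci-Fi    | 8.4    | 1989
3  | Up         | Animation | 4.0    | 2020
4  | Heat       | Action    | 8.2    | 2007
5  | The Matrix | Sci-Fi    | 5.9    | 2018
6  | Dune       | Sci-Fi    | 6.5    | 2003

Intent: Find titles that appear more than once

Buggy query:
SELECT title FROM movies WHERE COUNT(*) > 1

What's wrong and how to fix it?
Bug: WHERE can't reference COUNT(*); aggregates are computed after WHERE

Fix: GROUP BY title, then filter groups with HAVING COUNT(*) > 1

Corrected query:
SELECT title FROM movies GROUP BY title HAVING COUNT(*) > 1

Result:
(no rows)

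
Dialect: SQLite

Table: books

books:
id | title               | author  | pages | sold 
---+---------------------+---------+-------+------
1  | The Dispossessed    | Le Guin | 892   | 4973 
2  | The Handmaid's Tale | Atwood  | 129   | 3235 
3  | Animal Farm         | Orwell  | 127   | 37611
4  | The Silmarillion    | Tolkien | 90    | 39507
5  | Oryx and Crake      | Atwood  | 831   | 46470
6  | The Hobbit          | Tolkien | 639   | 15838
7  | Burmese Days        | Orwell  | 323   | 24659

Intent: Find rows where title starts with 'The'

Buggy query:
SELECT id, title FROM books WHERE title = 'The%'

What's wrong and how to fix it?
Bug: '=' compares the literal string including the % character; pattern matching needs LIKE

Fix: Use LIKE for wildcard pattern matching

Corrected query:
SELECT id, title FROM books WHERE title LIKE 'The%'

Result:
id | title              
---+--------------------
1  | The Dispossessed   
2  | The Handmaid's Tale
4  | The Silmarillion   
6  | The Hobbit         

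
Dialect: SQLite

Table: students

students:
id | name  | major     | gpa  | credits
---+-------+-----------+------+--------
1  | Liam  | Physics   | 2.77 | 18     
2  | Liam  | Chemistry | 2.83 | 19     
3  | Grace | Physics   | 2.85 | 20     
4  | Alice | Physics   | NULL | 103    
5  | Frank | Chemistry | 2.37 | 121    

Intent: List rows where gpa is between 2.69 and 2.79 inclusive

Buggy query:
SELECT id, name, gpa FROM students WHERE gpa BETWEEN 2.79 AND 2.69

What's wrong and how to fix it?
Bug: The bounds are reversed; BETWEEN a AND b requires a <= b to match anything

Fix: Swap the bounds so the smaller value comes first

Corrected query:
SELECT id, name, gpa FROM students WHERE gpa BETWEEN 2.69 AND 2.79

Result:
id | name | gpa 
---+------+-----
1  | Liam | 2.77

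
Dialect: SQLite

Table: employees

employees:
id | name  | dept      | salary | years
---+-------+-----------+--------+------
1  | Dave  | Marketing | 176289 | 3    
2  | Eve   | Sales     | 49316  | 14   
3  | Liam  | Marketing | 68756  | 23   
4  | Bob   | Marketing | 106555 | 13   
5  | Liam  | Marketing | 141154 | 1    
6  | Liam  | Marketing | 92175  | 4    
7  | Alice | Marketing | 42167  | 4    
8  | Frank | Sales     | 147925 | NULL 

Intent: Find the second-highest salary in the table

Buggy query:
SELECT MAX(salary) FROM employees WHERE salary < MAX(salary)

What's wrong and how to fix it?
Bug: The inner MAX is an aggregate inside WHERE, which is not allowed

Fix: Compute the overall MAX in a subquery, then take MAX of rows below it

Corrected query:
SELECT MAX(salary) FROM employees WHERE salary < (SELECT MAX(salary) FROM employees)

Result:
MAX(salary)
-----------
147925     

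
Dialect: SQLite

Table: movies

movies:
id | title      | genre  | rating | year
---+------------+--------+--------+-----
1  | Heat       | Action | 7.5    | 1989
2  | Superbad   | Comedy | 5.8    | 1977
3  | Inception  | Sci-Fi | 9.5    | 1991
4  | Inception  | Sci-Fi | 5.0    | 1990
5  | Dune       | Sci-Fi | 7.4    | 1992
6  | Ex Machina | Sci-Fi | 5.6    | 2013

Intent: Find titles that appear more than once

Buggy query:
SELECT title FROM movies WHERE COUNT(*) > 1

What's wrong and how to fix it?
Bug: COUNT(*) is an aggregate and cannot be used in WHERE

Fix: GROUP BY title, then filter groups with HAVING COUNT(*) > 1

Corrected query:
SELECT title FROM movies GROUP BY title HAVING COUNT(*) > 1

Result:
title    
---------
Inception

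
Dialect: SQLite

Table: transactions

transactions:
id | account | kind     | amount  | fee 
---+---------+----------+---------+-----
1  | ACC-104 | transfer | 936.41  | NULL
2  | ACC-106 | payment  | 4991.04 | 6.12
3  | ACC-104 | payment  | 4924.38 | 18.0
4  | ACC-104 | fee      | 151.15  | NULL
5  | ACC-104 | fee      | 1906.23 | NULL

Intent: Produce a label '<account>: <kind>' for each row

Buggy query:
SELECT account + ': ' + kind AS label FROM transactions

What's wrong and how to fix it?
Bug: SQLite uses || for string concatenation; + coerces text to numbers (yielding 0)

Fix: Use the || operator for string concatenation

Corrected query:
SELECT account || ': ' || kind AS label FROM transactions

Result:
label            
-----------------
ACC-104: transfer
ACC-106: payment 
ACC-104: payment 
ACC-104: fee     
ACC-104: fee     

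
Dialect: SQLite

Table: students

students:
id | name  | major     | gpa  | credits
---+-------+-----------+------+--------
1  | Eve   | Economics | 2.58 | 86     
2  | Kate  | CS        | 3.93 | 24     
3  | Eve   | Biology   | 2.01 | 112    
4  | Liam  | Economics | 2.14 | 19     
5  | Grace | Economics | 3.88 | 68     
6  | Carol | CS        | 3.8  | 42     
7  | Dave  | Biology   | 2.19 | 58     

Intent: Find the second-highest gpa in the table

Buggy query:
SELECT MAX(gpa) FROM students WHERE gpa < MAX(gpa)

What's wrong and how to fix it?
Bug: MAX(gpa) on the right of the comparison is an aggregate-in-WHERE error

Fix: Put the inner MAX in a scalar subquery

Corrected query:
SELECT MAX(gpa) FROM students WHERE gpa < (SELECT MAX(gpa) FROM students)

Result:
MAX(gpa)
--------
3.88    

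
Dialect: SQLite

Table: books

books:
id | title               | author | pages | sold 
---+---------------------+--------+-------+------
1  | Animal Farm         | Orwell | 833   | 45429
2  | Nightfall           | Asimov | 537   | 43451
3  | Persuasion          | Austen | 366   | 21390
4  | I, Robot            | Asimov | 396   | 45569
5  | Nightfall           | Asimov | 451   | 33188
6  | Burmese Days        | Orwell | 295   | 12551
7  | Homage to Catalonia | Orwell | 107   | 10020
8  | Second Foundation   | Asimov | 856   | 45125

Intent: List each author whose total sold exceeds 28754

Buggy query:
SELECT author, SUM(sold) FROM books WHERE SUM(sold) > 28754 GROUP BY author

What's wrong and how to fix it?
Bug: WHERE runs before GROUP BY, so aggregates aren't available there

Fix: Use HAVING (which filters groups after aggregation) instead of WHERE

Corrected query:
SELECT author, SUM(sold) FROM books GROUP BY author HAVING SUM(sold) > 28754

Result:
author | SUM(sold)
-------+----------
Asimov | 167333   
Orwell | 68000    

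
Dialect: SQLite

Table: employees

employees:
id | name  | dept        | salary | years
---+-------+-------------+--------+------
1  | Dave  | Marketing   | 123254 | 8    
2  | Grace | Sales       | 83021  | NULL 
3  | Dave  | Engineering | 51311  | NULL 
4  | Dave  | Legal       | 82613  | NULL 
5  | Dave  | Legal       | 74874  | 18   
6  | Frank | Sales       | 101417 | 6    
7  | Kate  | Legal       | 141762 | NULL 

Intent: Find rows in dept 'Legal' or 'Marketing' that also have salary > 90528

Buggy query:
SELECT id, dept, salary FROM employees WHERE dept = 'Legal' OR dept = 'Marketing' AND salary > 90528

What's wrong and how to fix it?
Bug: AND binds tighter than OR, so this parses as dept = 'Legal' OR (dept = 'Marketing' AND salary > 90528)

Fix: Add parentheses around the OR so the AND applies to both alternatives

Corrected query:
SELECT id, dept, salary FROM employees WHERE (dept = 'Legal' OR dept = 'Marketing') AND salary > 90528

Result:
id | dept      | salary
---+-----------+-------
1  | Marketing | 123254
7  | Legal     | 141762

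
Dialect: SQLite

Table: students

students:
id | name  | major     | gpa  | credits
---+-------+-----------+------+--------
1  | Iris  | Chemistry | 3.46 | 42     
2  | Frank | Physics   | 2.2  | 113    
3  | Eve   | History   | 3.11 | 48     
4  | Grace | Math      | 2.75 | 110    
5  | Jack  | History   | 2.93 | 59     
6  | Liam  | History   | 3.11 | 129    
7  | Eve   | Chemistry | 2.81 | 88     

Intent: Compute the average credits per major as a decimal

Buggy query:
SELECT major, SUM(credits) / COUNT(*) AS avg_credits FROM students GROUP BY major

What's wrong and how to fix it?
Bug: Both operands are integers, so '/' performs integer division and truncates

Fix: Cast one side to REAL so the division keeps the fractional part

Corrected query:
SELECT major, SUM(credits) * 1.0 / COUNT(*) AS avg_credits FROM students GROUP BY major

Result:
major     | avg_credits
----------+------------
Chemistry | 65         
History   | 78.666667  
Math      | 110        
Physics   | 113        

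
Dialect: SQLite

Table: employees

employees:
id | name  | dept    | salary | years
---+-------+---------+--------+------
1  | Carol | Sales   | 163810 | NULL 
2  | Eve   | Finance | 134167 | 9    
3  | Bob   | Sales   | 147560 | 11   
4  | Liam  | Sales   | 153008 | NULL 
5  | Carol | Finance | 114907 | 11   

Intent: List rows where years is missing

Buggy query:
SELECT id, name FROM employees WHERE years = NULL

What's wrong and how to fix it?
Bug: '= NULL' is always unknown in SQL three-valued logic, so no rows match

Fix: Use IS NULL to test for NULL

Corrected query:
SELECT id, name FROM employees WHERE years IS NULL

Result:
id | name 
---+------
1  | Carol
4  | Liam 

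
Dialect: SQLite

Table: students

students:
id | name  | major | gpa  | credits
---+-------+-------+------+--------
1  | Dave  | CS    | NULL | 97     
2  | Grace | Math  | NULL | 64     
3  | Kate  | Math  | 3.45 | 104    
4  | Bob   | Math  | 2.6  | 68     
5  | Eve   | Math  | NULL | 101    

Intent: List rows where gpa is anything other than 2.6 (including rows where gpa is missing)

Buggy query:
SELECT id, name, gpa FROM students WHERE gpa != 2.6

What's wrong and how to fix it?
Bug: 'gpa != 2.6' is unknown when gpa is NULL, so NULL rows are silently excluded

Fix: Handle NULL separately with IS NULL alongside the inequality

Corrected query:
SELECT id, name, gpa FROM students WHERE gpa != 2.6 OR gpa IS NULL

Result:
id | name  | gpa 
---+-------+-----
1  | Dave  | NULL
2  | Grace | NULL
3  | Kate  | 3.45
5  | Eve   | NULL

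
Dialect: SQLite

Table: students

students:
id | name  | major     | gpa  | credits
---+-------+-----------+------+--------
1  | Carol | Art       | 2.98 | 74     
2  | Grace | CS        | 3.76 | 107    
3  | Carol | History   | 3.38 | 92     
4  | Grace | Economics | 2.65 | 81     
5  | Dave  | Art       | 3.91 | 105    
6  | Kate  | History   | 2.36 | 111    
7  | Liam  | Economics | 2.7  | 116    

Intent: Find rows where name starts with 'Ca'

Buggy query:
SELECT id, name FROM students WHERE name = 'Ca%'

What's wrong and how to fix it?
Bug: '=' compares the literal string including the % character; pattern matching needs LIKE

Fix: Use LIKE for wildcard pattern matching

Corrected query:
SELECT id, name FROM students WHERE name LIKE 'Ca%'

Result:
id | name 
---+------
1  | Carol
3  | Carol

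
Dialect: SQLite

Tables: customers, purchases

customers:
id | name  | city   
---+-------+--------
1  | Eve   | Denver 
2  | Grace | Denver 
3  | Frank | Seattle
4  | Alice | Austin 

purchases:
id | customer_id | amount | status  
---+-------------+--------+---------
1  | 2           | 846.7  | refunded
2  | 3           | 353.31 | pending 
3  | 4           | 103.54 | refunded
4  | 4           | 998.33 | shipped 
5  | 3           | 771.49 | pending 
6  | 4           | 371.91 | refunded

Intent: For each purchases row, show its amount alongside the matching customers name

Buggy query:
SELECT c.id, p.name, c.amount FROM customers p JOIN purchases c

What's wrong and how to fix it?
Bug: Missing join condition: each purchases row is matched to all customers rows instead of just its own

Fix: Specify the join condition linking the foreign key to the parent id

Corrected query:
SELECT c.id, p.name, c.amount FROM customers p JOIN purchases c ON c.customer_id = p.id

Result:
id | name  | amount
---+-------+-------
1  | Grace | 846.7 
2  | Frank | 353.31
3  | Alice | 103.54
4  | Alice | 998.33
5  | Frank | 771.49
6  | Alice | 371.91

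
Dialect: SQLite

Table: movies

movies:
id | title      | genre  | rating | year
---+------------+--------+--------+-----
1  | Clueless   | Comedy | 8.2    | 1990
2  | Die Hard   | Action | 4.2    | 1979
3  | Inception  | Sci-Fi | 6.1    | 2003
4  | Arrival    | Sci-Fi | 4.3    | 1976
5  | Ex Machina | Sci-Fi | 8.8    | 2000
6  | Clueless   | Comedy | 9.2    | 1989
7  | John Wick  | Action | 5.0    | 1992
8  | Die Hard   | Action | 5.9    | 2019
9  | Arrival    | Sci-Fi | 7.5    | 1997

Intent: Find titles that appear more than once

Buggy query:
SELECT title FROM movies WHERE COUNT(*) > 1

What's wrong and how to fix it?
Bug: COUNT(*) is an aggregate and cannot be used in WHERE

Fix: GROUP BY title, then filter groups with HAVING COUNT(*) > 1

Corrected query:
SELECT title FROM movies GROUP BY title HAVING COUNT(*) > 1

Result:
title   
--------
Arrival 
Clueless
Die Hard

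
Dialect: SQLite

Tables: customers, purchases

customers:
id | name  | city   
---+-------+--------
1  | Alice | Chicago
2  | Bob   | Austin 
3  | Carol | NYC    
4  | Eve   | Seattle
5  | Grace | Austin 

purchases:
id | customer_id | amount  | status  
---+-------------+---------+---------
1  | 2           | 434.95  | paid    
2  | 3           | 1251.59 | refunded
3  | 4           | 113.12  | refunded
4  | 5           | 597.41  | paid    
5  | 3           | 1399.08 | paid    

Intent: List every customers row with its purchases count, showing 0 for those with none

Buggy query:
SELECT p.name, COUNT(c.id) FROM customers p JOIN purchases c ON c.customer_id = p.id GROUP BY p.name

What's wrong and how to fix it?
Bug: An inner join excludes parents with zero children

Fix: Use LEFT JOIN so parents without children still appear (COUNT(c.id) gives 0)

Corrected query:
SELECT p.name, COUNT(c.id) FROM customers p LEFT JOIN purchases c ON c.customer_id = p.id GROUP BY p.name

Result:
name  | COUNT(c.id)
------+------------
Alice | 0          
Bob   | 1          
Carol | 2          
Eve   | 1          
Grace | 1          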